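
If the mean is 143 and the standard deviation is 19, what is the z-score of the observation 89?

-2.8421

Step 1: Recall the z-score formula: z = (x - mu) / sigma
Step 2: Substitute values: z = (89 - 143) / 19
Step 3: z = -54 / 19 = -2.8421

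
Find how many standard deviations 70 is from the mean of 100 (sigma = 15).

-2

Step 1: Recall the z-score formula: z = (x - mu) / sigma
Step 2: Substitute values: z = (70 - 100) / 15
Step 3: z = -30 / 15 = -2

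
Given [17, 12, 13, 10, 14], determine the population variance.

5.36

Step 1: Compute the mean: (17 + 12 + 13 + 10 + 14) / 5 = 13.2
Step 2: Compute squared deviations from the mean:
  (17 - 13.2)^2 = 14.44
  (12 - 13.2)^2 = 1.44
  (13 - 13.2)^2 = 0.04
  (10 - 13.2)^2 = 10.24
  (14 - 13.2)^2 = 0.64
Step 3: Sum of squared deviations = 26.8
Step 4: Population variance = 26.8 / 5 = 5.36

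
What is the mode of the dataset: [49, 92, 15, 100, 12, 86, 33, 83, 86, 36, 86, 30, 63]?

86

Step 1: Count the frequency of each value:
  12: appears 1 time(s)
  15: appears 1 time(s)
  30: appears 1 time(s)
  33: appears 1 time(s)
  36: appears 1 time(s)
  49: appears 1 time(s)
  63: appears 1 time(s)
  83: appears 1 time(s)
  86: appears 3 time(s)
  92: appears 1 time(s)
  100: appears 1 time(s)
Step 2: The value 86 appears most frequently (3 times).
Step 3: Mode = 86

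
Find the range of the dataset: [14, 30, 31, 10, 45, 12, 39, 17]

35

Step 1: Identify the maximum value: max = 45
Step 2: Identify the minimum value: min = 10
Step 3: Range = max - min = 45 - 10 = 35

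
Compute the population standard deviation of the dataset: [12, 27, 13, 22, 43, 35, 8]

11.9932

Step 1: Compute the mean: 22.8571
Step 2: Sum of squared deviations from the mean: 1006.8571
Step 3: Population variance = 1006.8571 / 7 = 143.8367
Step 4: Standard deviation = sqrt(143.8367) = 11.9932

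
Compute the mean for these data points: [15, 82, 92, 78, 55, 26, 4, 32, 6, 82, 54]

47.8182

Step 1: Sum all values: 15 + 82 + 92 + 78 + 55 + 26 + 4 + 32 + 6 + 82 + 54 = 526
Step 2: Count the number of values: n = 11
Step 3: Mean = sum / n = 526 / 11 = 47.8182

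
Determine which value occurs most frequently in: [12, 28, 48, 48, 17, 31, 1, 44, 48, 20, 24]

48

Step 1: Count the frequency of each value:
  1: appears 1 time(s)
  12: appears 1 time(s)
  17: appears 1 time(s)
  20: appears 1 time(s)
  24: appears 1 time(s)
  28: appears 1 time(s)
  31: appears 1 time(s)
  44: appears 1 time(s)
  48: appears 3 time(s)
Step 2: The value 48 appears most frequently (3 times).
Step 3: Mode = 48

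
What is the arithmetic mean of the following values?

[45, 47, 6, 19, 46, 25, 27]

30.7143

Step 1: Sum all values: 45 + 47 + 6 + 19 + 46 + 25 + 27 = 215
Step 2: Count the number of values: n = 7
Step 3: Mean = sum / n = 215 / 7 = 30.7143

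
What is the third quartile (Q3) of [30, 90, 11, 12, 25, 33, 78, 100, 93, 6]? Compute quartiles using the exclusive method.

90.75

Step 1: Sort the data: [6, 11, 12, 25, 30, 33, 78, 90, 93, 100]
Step 2: n = 10
Step 3: Using the exclusive quartile method:
  Q1 = 11.75
  Q2 (median) = 31.5
  Q3 = 90.75
  IQR = Q3 - Q1 = 90.75 - 11.75 = 79
Step 4: Q3 = 90.75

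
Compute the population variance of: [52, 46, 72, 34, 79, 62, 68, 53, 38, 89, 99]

391.9008

Step 1: Compute the mean: (52 + 46 + 72 + 34 + 79 + 62 + 68 + 53 + 38 + 89 + 99) / 11 = 62.9091
Step 2: Compute squared deviations from the mean:
  (52 - 62.9091)^2 = 119.0083
  (46 - 62.9091)^2 = 285.9174
  (72 - 62.9091)^2 = 82.6446
  (34 - 62.9091)^2 = 835.7355
  (79 - 62.9091)^2 = 258.9174
  (62 - 62.9091)^2 = 0.8264
  (68 - 62.9091)^2 = 25.9174
  (53 - 62.9091)^2 = 98.1901
  (38 - 62.9091)^2 = 620.4628
  (89 - 62.9091)^2 = 680.7355
  (99 - 62.9091)^2 = 1302.5537
Step 3: Sum of squared deviations = 4310.9091
Step 4: Population variance = 4310.9091 / 11 = 391.9008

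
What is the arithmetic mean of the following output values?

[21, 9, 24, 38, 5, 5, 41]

20.4286

Step 1: Sum all values: 21 + 9 + 24 + 38 + 5 + 5 + 41 = 143
Step 2: Count the number of values: n = 7
Step 3: Mean = sum / n = 143 / 7 = 20.4286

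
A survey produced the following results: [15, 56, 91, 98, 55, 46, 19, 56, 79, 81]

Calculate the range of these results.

83

Step 1: Identify the maximum value: max = 98
Step 2: Identify the minimum value: min = 15
Step 3: Range = max - min = 98 - 15 = 83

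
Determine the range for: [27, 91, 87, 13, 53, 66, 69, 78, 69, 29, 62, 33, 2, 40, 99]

97

Step 1: Identify the maximum value: max = 99
Step 2: Identify the minimum value: min = 2
Step 3: Range = max - min = 99 - 2 = 97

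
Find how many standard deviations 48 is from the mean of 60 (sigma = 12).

-1

Step 1: Recall the z-score formula: z = (x - mu) / sigma
Step 2: Substitute values: z = (48 - 60) / 12
Step 3: z = -12 / 12 = -1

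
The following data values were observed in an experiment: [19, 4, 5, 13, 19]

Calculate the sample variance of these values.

53

Step 1: Compute the mean: (19 + 4 + 5 + 13 + 19) / 5 = 12
Step 2: Compute squared deviations from the mean:
  (19 - 12)^2 = 49
  (4 - 12)^2 = 64
  (5 - 12)^2 = 49
  (13 - 12)^2 = 1
  (19 - 12)^2 = 49
Step 3: Sum of squared deviations = 212
Step 4: Sample variance = 212 / 4 = 53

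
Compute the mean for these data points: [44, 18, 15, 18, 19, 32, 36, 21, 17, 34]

25.4

Step 1: Sum all values: 44 + 18 + 15 + 18 + 19 + 32 + 36 + 21 + 17 + 34 = 254
Step 2: Count the number of values: n = 10
Step 3: Mean = sum / n = 254 / 10 = 25.4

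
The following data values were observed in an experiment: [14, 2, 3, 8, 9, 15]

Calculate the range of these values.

13

Step 1: Identify the maximum value: max = 15
Step 2: Identify the minimum value: min = 2
Step 3: Range = max - min = 15 - 2 = 13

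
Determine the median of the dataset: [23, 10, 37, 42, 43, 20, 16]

23

Step 1: Sort the data in ascending order: [10, 16, 20, 23, 37, 42, 43]
Step 2: The number of values is n = 7.
Step 3: Since n is odd, the median is the middle value at position 4: 23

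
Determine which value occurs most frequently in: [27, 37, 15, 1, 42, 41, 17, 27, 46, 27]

27

Step 1: Count the frequency of each value:
  1: appears 1 time(s)
  15: appears 1 time(s)
  17: appears 1 time(s)
  27: appears 3 time(s)
  37: appears 1 time(s)
  41: appears 1 time(s)
  42: appears 1 time(s)
  46: appears 1 time(s)
Step 2: The value 27 appears most frequently (3 times).
Step 3: Mode = 27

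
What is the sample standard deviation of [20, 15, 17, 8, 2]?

7.3007

Step 1: Compute the mean: 12.4
Step 2: Sum of squared deviations from the mean: 213.2
Step 3: Sample variance = 213.2 / 4 = 53.3
Step 4: Standard deviation = sqrt(53.3) = 7.3007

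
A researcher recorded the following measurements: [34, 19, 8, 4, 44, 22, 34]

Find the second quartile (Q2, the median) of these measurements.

22

Step 1: Sort the data: [4, 8, 19, 22, 34, 34, 44]
Step 2: n = 7
Step 3: Q2 is the median. Since n is odd, it is the middle value at position 4: 22
Step 4: Q2 = 22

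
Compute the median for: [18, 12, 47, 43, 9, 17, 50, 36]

27

Step 1: Sort the data in ascending order: [9, 12, 17, 18, 36, 43, 47, 50]
Step 2: The number of values is n = 8.
Step 3: Since n is even, the median is the average of positions 4 and 5:
  Median = (18 + 36) / 2 = 27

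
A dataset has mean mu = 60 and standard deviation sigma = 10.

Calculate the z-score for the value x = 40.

-2

Step 1: Recall the z-score formula: z = (x - mu) / sigma
Step 2: Substitute values: z = (40 - 60) / 10
Step 3: z = -20 / 10 = -2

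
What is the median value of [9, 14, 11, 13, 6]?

11

Step 1: Sort the data in ascending order: [6, 9, 11, 13, 14]
Step 2: The number of values is n = 5.
Step 3: Since n is odd, the median is the middle value at position 3: 11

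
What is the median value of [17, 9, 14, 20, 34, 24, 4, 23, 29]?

20

Step 1: Sort the data in ascending order: [4, 9, 14, 17, 20, 23, 24, 29, 34]
Step 2: The number of values is n = 9.
Step 3: Since n is odd, the median is the middle value at position 5: 20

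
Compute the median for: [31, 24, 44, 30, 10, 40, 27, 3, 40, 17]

28.5

Step 1: Sort the data in ascending order: [3, 10, 17, 24, 27, 30, 31, 40, 40, 44]
Step 2: The number of values is n = 10.
Step 3: Since n is even, the median is the average of positions 5 and 6:
  Median = (27 + 30) / 2 = 28.5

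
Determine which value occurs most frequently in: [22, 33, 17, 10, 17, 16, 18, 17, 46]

17

Step 1: Count the frequency of each value:
  10: appears 1 time(s)
  16: appears 1 time(s)
  17: appears 3 time(s)
  18: appears 1 time(s)
  22: appears 1 time(s)
  33: appears 1 time(s)
  46: appears 1 time(s)
Step 2: The value 17 appears most frequently (3 times).
Step 3: Mode = 17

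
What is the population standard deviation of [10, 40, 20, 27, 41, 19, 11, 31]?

11.1964

Step 1: Compute the mean: 24.875
Step 2: Sum of squared deviations from the mean: 1002.875
Step 3: Population variance = 1002.875 / 8 = 125.3594
Step 4: Standard deviation = sqrt(125.3594) = 11.1964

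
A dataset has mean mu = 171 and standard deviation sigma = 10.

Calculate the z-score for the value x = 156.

-1.5

Step 1: Recall the z-score formula: z = (x - mu) / sigma
Step 2: Substitute values: z = (156 - 171) / 10
Step 3: z = -15 / 10 = -1.5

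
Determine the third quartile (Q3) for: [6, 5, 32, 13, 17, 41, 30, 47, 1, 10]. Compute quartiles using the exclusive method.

34.25

Step 1: Sort the data: [1, 5, 6, 10, 13, 17, 30, 32, 41, 47]
Step 2: n = 10
Step 3: Using the exclusive quartile method:
  Q1 = 5.75
  Q2 (median) = 15
  Q3 = 34.25
  IQR = Q3 - Q1 = 34.25 - 5.75 = 28.5
Step 4: Q3 = 34.25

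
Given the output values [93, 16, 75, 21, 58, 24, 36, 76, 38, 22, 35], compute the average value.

44.9091

Step 1: Sum all values: 93 + 16 + 75 + 21 + 58 + 24 + 36 + 76 + 38 + 22 + 35 = 494
Step 2: Count the number of values: n = 11
Step 3: Mean = sum / n = 494 / 11 = 44.9091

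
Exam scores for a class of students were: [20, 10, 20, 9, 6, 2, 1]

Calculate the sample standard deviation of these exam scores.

7.7613

Step 1: Compute the mean: 9.7143
Step 2: Sum of squared deviations from the mean: 361.4286
Step 3: Sample variance = 361.4286 / 6 = 60.2381
Step 4: Standard deviation = sqrt(60.2381) = 7.7613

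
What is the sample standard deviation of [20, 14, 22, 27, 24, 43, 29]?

9.1078

Step 1: Compute the mean: 25.5714
Step 2: Sum of squared deviations from the mean: 497.7143
Step 3: Sample variance = 497.7143 / 6 = 82.9524
Step 4: Standard deviation = sqrt(82.9524) = 9.1078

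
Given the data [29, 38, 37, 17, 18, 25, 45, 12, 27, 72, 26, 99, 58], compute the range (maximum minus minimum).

87

Step 1: Identify the maximum value: max = 99
Step 2: Identify the minimum value: min = 12
Step 3: Range = max - min = 99 - 12 = 87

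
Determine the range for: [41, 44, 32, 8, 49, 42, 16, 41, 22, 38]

41

Step 1: Identify the maximum value: max = 49
Step 2: Identify the minimum value: min = 8
Step 3: Range = max - min = 49 - 8 = 41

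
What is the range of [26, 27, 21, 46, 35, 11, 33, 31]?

35

Step 1: Identify the maximum value: max = 46
Step 2: Identify the minimum value: min = 11
Step 3: Range = max - min = 46 - 11 = 35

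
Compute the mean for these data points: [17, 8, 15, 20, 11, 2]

12.1667

Step 1: Sum all values: 17 + 8 + 15 + 20 + 11 + 2 = 73
Step 2: Count the number of values: n = 6
Step 3: Mean = sum / n = 73 / 6 = 12.1667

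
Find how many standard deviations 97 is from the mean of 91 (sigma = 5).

1.2

Step 1: Recall the z-score formula: z = (x - mu) / sigma
Step 2: Substitute values: z = (97 - 91) / 5
Step 3: z = 6 / 5 = 1.2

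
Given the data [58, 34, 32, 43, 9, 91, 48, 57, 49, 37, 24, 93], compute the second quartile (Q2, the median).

45.5

Step 1: Sort the data: [9, 24, 32, 34, 37, 43, 48, 49, 57, 58, 91, 93]
Step 2: n = 12
Step 3: Q2 is the median. Since n is even, it is the average of the values at positions 6 and 7:
  Q2 = (43 + 48) / 2 = 45.5
Step 4: Q2 = 45.5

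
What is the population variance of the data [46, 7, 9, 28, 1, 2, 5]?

241.1429

Step 1: Compute the mean: (46 + 7 + 9 + 28 + 1 + 2 + 5) / 7 = 14
Step 2: Compute squared deviations from the mean:
  (46 - 14)^2 = 1024
  (7 - 14)^2 = 49
  (9 - 14)^2 = 25
  (28 - 14)^2 = 196
  (1 - 14)^2 = 169
  (2 - 14)^2 = 144
  (5 - 14)^2 = 81
Step 3: Sum of squared deviations = 1688
Step 4: Population variance = 1688 / 7 = 241.1429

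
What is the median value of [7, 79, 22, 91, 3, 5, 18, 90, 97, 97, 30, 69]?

49.5

Step 1: Sort the data in ascending order: [3, 5, 7, 18, 22, 30, 69, 79, 90, 91, 97, 97]
Step 2: The number of values is n = 12.
Step 3: Since n is even, the median is the average of positions 6 and 7:
  Median = (30 + 69) / 2 = 49.5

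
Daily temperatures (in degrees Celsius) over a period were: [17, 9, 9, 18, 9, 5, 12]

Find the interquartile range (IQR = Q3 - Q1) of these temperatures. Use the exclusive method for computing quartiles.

8

Step 1: Sort the data: [5, 9, 9, 9, 12, 17, 18]
Step 2: n = 7
Step 3: Using the exclusive quartile method:
  Q1 = 9
  Q2 (median) = 9
  Q3 = 17
  IQR = Q3 - Q1 = 17 - 9 = 8
Step 4: IQR = 8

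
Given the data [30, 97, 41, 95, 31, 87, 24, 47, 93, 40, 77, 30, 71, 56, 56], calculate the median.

56

Step 1: Sort the data in ascending order: [24, 30, 30, 31, 40, 41, 47, 56, 56, 71, 77, 87, 93, 95, 97]
Step 2: The number of values is n = 15.
Step 3: Since n is odd, the median is the middle value at position 8: 56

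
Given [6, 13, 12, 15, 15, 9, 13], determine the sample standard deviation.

3.2878

Step 1: Compute the mean: 11.8571
Step 2: Sum of squared deviations from the mean: 64.8571
Step 3: Sample variance = 64.8571 / 6 = 10.8095
Step 4: Standard deviation = sqrt(10.8095) = 3.2878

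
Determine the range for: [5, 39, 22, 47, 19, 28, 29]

42

Step 1: Identify the maximum value: max = 47
Step 2: Identify the minimum value: min = 5
Step 3: Range = max - min = 47 - 5 = 42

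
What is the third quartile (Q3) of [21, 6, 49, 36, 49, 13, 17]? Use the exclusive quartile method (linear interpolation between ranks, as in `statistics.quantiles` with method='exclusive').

49

Step 1: Sort the data: [6, 13, 17, 21, 36, 49, 49]
Step 2: n = 7
Step 3: Using the exclusive quartile method:
  Q1 = 13
  Q2 (median) = 21
  Q3 = 49
  IQR = Q3 - Q1 = 49 - 13 = 36
Step 4: Q3 = 49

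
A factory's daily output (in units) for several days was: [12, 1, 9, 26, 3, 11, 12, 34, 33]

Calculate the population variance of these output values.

134.6667

Step 1: Compute the mean: (12 + 1 + 9 + 26 + 3 + 11 + 12 + 34 + 33) / 9 = 15.6667
Step 2: Compute squared deviations from the mean:
  (12 - 15.6667)^2 = 13.4444
  (1 - 15.6667)^2 = 215.1111
  (9 - 15.6667)^2 = 44.4444
  (26 - 15.6667)^2 = 106.7778
  (3 - 15.6667)^2 = 160.4444
  (11 - 15.6667)^2 = 21.7778
  (12 - 15.6667)^2 = 13.4444
  (34 - 15.6667)^2 = 336.1111
  (33 - 15.6667)^2 = 300.4444
Step 3: Sum of squared deviations = 1212
Step 4: Population variance = 1212 / 9 = 134.6667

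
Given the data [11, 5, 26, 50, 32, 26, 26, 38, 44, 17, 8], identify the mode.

26

Step 1: Count the frequency of each value:
  5: appears 1 time(s)
  8: appears 1 time(s)
  11: appears 1 time(s)
  17: appears 1 time(s)
  26: appears 3 time(s)
  32: appears 1 time(s)
  38: appears 1 time(s)
  44: appears 1 time(s)
  50: appears 1 time(s)
Step 2: The value 26 appears most frequently (3 times).
Step 3: Mode = 26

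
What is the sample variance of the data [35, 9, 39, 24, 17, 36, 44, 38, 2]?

219.6111

Step 1: Compute the mean: (35 + 9 + 39 + 24 + 17 + 36 + 44 + 38 + 2) / 9 = 27.1111
Step 2: Compute squared deviations from the mean:
  (35 - 27.1111)^2 = 62.2346
  (9 - 27.1111)^2 = 328.0123
  (39 - 27.1111)^2 = 141.3457
  (24 - 27.1111)^2 = 9.679
  (17 - 27.1111)^2 = 102.2346
  (36 - 27.1111)^2 = 79.0123
  (44 - 27.1111)^2 = 285.2346
  (38 - 27.1111)^2 = 118.5679
  (2 - 27.1111)^2 = 630.5679
Step 3: Sum of squared deviations = 1756.8889
Step 4: Sample variance = 1756.8889 / 8 = 219.6111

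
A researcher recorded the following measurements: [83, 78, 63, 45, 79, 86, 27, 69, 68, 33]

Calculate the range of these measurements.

59

Step 1: Identify the maximum value: max = 86
Step 2: Identify the minimum value: min = 27
Step 3: Range = max - min = 86 - 27 = 59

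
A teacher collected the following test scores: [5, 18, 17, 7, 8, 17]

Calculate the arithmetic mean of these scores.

12

Step 1: Sum all values: 5 + 18 + 17 + 7 + 8 + 17 = 72
Step 2: Count the number of values: n = 6
Step 3: Mean = sum / n = 72 / 6 = 12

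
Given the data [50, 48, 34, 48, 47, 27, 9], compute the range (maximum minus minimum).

41

Step 1: Identify the maximum value: max = 50
Step 2: Identify the minimum value: min = 9
Step 3: Range = max - min = 50 - 9 = 41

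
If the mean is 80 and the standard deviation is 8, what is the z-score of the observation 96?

2

Step 1: Recall the z-score formula: z = (x - mu) / sigma
Step 2: Substitute values: z = (96 - 80) / 8
Step 3: z = 16 / 8 = 2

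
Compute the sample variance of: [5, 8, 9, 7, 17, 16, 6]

23.2381

Step 1: Compute the mean: (5 + 8 + 9 + 7 + 17 + 16 + 6) / 7 = 9.7143
Step 2: Compute squared deviations from the mean:
  (5 - 9.7143)^2 = 22.2245
  (8 - 9.7143)^2 = 2.9388
  (9 - 9.7143)^2 = 0.5102
  (7 - 9.7143)^2 = 7.3673
  (17 - 9.7143)^2 = 53.0816
  (16 - 9.7143)^2 = 39.5102
  (6 - 9.7143)^2 = 13.7959
Step 3: Sum of squared deviations = 139.4286
Step 4: Sample variance = 139.4286 / 6 = 23.2381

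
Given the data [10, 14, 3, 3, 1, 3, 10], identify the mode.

3

Step 1: Count the frequency of each value:
  1: appears 1 time(s)
  3: appears 3 time(s)
  10: appears 2 time(s)
  14: appears 1 time(s)
Step 2: The value 3 appears most frequently (3 times).
Step 3: Mode = 3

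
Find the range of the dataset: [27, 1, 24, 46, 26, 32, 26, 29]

45

Step 1: Identify the maximum value: max = 46
Step 2: Identify the minimum value: min = 1
Step 3: Range = max - min = 46 - 1 = 45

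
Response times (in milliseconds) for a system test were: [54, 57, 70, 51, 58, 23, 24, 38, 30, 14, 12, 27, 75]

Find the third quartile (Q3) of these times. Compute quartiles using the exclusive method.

57.5

Step 1: Sort the data: [12, 14, 23, 24, 27, 30, 38, 51, 54, 57, 58, 70, 75]
Step 2: n = 13
Step 3: Using the exclusive quartile method:
  Q1 = 23.5
  Q2 (median) = 38
  Q3 = 57.5
  IQR = Q3 - Q1 = 57.5 - 23.5 = 34
Step 4: Q3 = 57.5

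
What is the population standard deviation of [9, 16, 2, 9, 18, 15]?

5.4391

Step 1: Compute the mean: 11.5
Step 2: Sum of squared deviations from the mean: 177.5
Step 3: Population variance = 177.5 / 6 = 29.5833
Step 4: Standard deviation = sqrt(29.5833) = 5.4391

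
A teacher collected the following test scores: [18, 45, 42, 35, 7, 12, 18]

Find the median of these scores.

18

Step 1: Sort the data in ascending order: [7, 12, 18, 18, 35, 42, 45]
Step 2: The number of values is n = 7.
Step 3: Since n is odd, the median is the middle value at position 4: 18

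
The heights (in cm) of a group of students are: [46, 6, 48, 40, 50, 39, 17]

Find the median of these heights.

40

Step 1: Sort the data in ascending order: [6, 17, 39, 40, 46, 48, 50]
Step 2: The number of values is n = 7.
Step 3: Since n is odd, the median is the middle value at position 4: 40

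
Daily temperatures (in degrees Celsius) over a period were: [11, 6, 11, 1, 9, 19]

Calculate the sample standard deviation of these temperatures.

5.9917

Step 1: Compute the mean: 9.5
Step 2: Sum of squared deviations from the mean: 179.5
Step 3: Sample variance = 179.5 / 5 = 35.9
Step 4: Standard deviation = sqrt(35.9) = 5.9917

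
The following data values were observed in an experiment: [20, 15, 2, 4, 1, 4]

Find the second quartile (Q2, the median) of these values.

4

Step 1: Sort the data: [1, 2, 4, 4, 15, 20]
Step 2: n = 6
Step 3: Q2 is the median. Since n is even, it is the average of the values at positions 3 and 4:
  Q2 = (4 + 4) / 2 = 4
Step 4: Q2 = 4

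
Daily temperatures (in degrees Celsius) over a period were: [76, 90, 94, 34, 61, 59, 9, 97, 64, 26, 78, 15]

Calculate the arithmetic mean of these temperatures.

58.5833

Step 1: Sum all values: 76 + 90 + 94 + 34 + 61 + 59 + 9 + 97 + 64 + 26 + 78 + 15 = 703
Step 2: Count the number of values: n = 12
Step 3: Mean = sum / n = 703 / 12 = 58.5833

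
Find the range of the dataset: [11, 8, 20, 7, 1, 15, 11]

19

Step 1: Identify the maximum value: max = 20
Step 2: Identify the minimum value: min = 1
Step 3: Range = max - min = 20 - 1 = 19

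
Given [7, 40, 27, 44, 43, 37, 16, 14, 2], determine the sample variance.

263.7778

Step 1: Compute the mean: (7 + 40 + 27 + 44 + 43 + 37 + 16 + 14 + 2) / 9 = 25.5556
Step 2: Compute squared deviations from the mean:
  (7 - 25.5556)^2 = 344.3086
  (40 - 25.5556)^2 = 208.642
  (27 - 25.5556)^2 = 2.0864
  (44 - 25.5556)^2 = 340.1975
  (43 - 25.5556)^2 = 304.3086
  (37 - 25.5556)^2 = 130.9753
  (16 - 25.5556)^2 = 91.3086
  (14 - 25.5556)^2 = 133.5309
  (2 - 25.5556)^2 = 554.8642
Step 3: Sum of squared deviations = 2110.2222
Step 4: Sample variance = 2110.2222 / 8 = 263.7778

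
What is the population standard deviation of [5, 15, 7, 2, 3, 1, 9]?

4.504

Step 1: Compute the mean: 6
Step 2: Sum of squared deviations from the mean: 142
Step 3: Population variance = 142 / 7 = 20.2857
Step 4: Standard deviation = sqrt(20.2857) = 4.504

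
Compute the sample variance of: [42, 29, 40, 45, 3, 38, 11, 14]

262.7857

Step 1: Compute the mean: (42 + 29 + 40 + 45 + 3 + 38 + 11 + 14) / 8 = 27.75
Step 2: Compute squared deviations from the mean:
  (42 - 27.75)^2 = 203.0625
  (29 - 27.75)^2 = 1.5625
  (40 - 27.75)^2 = 150.0625
  (45 - 27.75)^2 = 297.5625
  (3 - 27.75)^2 = 612.5625
  (38 - 27.75)^2 = 105.0625
  (11 - 27.75)^2 = 280.5625
  (14 - 27.75)^2 = 189.0625
Step 3: Sum of squared deviations = 1839.5
Step 4: Sample variance = 1839.5 / 7 = 262.7857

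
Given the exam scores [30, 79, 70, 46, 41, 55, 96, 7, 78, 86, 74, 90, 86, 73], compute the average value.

65.0714

Step 1: Sum all values: 30 + 79 + 70 + 46 + 41 + 55 + 96 + 7 + 78 + 86 + 74 + 90 + 86 + 73 = 911
Step 2: Count the number of values: n = 14
Step 3: Mean = sum / n = 911 / 14 = 65.0714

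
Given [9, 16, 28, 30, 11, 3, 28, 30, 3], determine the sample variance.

133.7778

Step 1: Compute the mean: (9 + 16 + 28 + 30 + 11 + 3 + 28 + 30 + 3) / 9 = 17.5556
Step 2: Compute squared deviations from the mean:
  (9 - 17.5556)^2 = 73.1975
  (16 - 17.5556)^2 = 2.4198
  (28 - 17.5556)^2 = 109.0864
  (30 - 17.5556)^2 = 154.8642
  (11 - 17.5556)^2 = 42.9753
  (3 - 17.5556)^2 = 211.8642
  (28 - 17.5556)^2 = 109.0864
  (30 - 17.5556)^2 = 154.8642
  (3 - 17.5556)^2 = 211.8642
Step 3: Sum of squared deviations = 1070.2222
Step 4: Sample variance = 1070.2222 / 8 = 133.7778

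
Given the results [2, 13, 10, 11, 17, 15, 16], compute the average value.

12

Step 1: Sum all values: 2 + 13 + 10 + 11 + 17 + 15 + 16 = 84
Step 2: Count the number of values: n = 7
Step 3: Mean = sum / n = 84 / 7 = 12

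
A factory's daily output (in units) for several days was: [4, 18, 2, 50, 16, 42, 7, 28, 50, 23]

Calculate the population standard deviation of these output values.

17.2221

Step 1: Compute the mean: 24
Step 2: Sum of squared deviations from the mean: 2966
Step 3: Population variance = 2966 / 10 = 296.6
Step 4: Standard deviation = sqrt(296.6) = 17.2221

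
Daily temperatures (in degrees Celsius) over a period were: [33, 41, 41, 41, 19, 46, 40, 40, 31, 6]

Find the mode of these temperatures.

41

Step 1: Count the frequency of each value:
  6: appears 1 time(s)
  19: appears 1 time(s)
  31: appears 1 time(s)
  33: appears 1 time(s)
  40: appears 2 time(s)
  41: appears 3 time(s)
  46: appears 1 time(s)
Step 2: The value 41 appears most frequently (3 times).
Step 3: Mode = 41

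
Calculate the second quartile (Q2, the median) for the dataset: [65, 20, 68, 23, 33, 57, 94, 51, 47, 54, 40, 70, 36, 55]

52.5

Step 1: Sort the data: [20, 23, 33, 36, 40, 47, 51, 54, 55, 57, 65, 68, 70, 94]
Step 2: n = 14
Step 3: Q2 is the median. Since n is even, it is the average of the values at positions 7 and 8:
  Q2 = (51 + 54) / 2 = 52.5
Step 4: Q2 = 52.5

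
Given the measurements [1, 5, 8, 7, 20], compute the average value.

8.2

Step 1: Sum all values: 1 + 5 + 8 + 7 + 20 = 41
Step 2: Count the number of values: n = 5
Step 3: Mean = sum / n = 41 / 5 = 8.2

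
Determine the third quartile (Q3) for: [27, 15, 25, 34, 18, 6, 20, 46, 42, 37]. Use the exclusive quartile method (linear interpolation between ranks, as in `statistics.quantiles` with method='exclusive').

38.25

Step 1: Sort the data: [6, 15, 18, 20, 25, 27, 34, 37, 42, 46]
Step 2: n = 10
Step 3: Using the exclusive quartile method:
  Q1 = 17.25
  Q2 (median) = 26
  Q3 = 38.25
  IQR = Q3 - Q1 = 38.25 - 17.25 = 21
Step 4: Q3 = 38.25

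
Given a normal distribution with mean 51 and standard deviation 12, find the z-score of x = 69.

1.5

Step 1: Recall the z-score formula: z = (x - mu) / sigma
Step 2: Substitute values: z = (69 - 51) / 12
Step 3: z = 18 / 12 = 1.5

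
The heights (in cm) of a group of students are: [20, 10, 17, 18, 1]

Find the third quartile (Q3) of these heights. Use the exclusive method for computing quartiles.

19

Step 1: Sort the data: [1, 10, 17, 18, 20]
Step 2: n = 5
Step 3: Using the exclusive quartile method:
  Q1 = 5.5
  Q2 (median) = 17
  Q3 = 19
  IQR = Q3 - Q1 = 19 - 5.5 = 13.5
Step 4: Q3 = 19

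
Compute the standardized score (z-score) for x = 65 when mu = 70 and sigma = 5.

-1

Step 1: Recall the z-score formula: z = (x - mu) / sigma
Step 2: Substitute values: z = (65 - 70) / 5
Step 3: z = -5 / 5 = -1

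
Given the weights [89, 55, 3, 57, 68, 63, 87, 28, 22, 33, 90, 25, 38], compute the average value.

50.6154

Step 1: Sum all values: 89 + 55 + 3 + 57 + 68 + 63 + 87 + 28 + 22 + 33 + 90 + 25 + 38 = 658
Step 2: Count the number of values: n = 13
Step 3: Mean = sum / n = 658 / 13 = 50.6154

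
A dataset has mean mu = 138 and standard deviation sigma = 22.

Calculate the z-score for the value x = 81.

-2.5909

Step 1: Recall the z-score formula: z = (x - mu) / sigma
Step 2: Substitute values: z = (81 - 138) / 22
Step 3: z = -57 / 22 = -2.5909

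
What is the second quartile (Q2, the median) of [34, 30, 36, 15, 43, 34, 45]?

34

Step 1: Sort the data: [15, 30, 34, 34, 36, 43, 45]
Step 2: n = 7
Step 3: Q2 is the median. Since n is odd, it is the middle value at position 4: 34
Step 4: Q2 = 34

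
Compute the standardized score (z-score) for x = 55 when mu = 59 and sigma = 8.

-0.5

Step 1: Recall the z-score formula: z = (x - mu) / sigma
Step 2: Substitute values: z = (55 - 59) / 8
Step 3: z = -4 / 8 = -0.5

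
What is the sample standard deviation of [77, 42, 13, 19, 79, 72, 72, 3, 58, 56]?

28.3488

Step 1: Compute the mean: 49.1
Step 2: Sum of squared deviations from the mean: 7232.9
Step 3: Sample variance = 7232.9 / 9 = 803.6556
Step 4: Standard deviation = sqrt(803.6556) = 28.3488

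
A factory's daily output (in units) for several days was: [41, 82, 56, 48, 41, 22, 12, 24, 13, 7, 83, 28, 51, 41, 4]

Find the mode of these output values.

41

Step 1: Count the frequency of each value:
  4: appears 1 time(s)
  7: appears 1 time(s)
  12: appears 1 time(s)
  13: appears 1 time(s)
  22: appears 1 time(s)
  24: appears 1 time(s)
  28: appears 1 time(s)
  41: appears 3 time(s)
  48: appears 1 time(s)
  51: appears 1 time(s)
  56: appears 1 time(s)
  82: appears 1 time(s)
  83: appears 1 time(s)
Step 2: The value 41 appears most frequently (3 times).
Step 3: Mode = 41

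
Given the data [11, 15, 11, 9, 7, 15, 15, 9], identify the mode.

15

Step 1: Count the frequency of each value:
  7: appears 1 time(s)
  9: appears 2 time(s)
  11: appears 2 time(s)
  15: appears 3 time(s)
Step 2: The value 15 appears most frequently (3 times).
Step 3: Mode = 15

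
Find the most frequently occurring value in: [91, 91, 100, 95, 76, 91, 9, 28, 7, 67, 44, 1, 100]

91

Step 1: Count the frequency of each value:
  1: appears 1 time(s)
  7: appears 1 time(s)
  9: appears 1 time(s)
  28: appears 1 time(s)
  44: appears 1 time(s)
  67: appears 1 time(s)
  76: appears 1 time(s)
  91: appears 3 time(s)
  95: appears 1 time(s)
  100: appears 2 time(s)
Step 2: The value 91 appears most frequently (3 times).
Step 3: Mode = 91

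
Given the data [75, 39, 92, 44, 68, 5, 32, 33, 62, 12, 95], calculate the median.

44

Step 1: Sort the data in ascending order: [5, 12, 32, 33, 39, 44, 62, 68, 75, 92, 95]
Step 2: The number of values is n = 11.
Step 3: Since n is odd, the median is the middle value at position 6: 44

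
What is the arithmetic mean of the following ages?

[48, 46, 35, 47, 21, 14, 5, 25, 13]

28.2222

Step 1: Sum all values: 48 + 46 + 35 + 47 + 21 + 14 + 5 + 25 + 13 = 254
Step 2: Count the number of values: n = 9
Step 3: Mean = sum / n = 254 / 9 = 28.2222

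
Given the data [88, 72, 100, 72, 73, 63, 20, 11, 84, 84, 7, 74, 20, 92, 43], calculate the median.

72

Step 1: Sort the data in ascending order: [7, 11, 20, 20, 43, 63, 72, 72, 73, 74, 84, 84, 88, 92, 100]
Step 2: The number of values is n = 15.
Step 3: Since n is odd, the median is the middle value at position 8: 72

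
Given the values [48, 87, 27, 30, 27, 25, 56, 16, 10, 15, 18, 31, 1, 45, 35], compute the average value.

31.4

Step 1: Sum all values: 48 + 87 + 27 + 30 + 27 + 25 + 56 + 16 + 10 + 15 + 18 + 31 + 1 + 45 + 35 = 471
Step 2: Count the number of values: n = 15
Step 3: Mean = sum / n = 471 / 15 = 31.4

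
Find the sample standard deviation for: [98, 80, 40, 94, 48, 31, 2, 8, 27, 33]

33.8935

Step 1: Compute the mean: 46.1
Step 2: Sum of squared deviations from the mean: 10338.9
Step 3: Sample variance = 10338.9 / 9 = 1148.7667
Step 4: Standard deviation = sqrt(1148.7667) = 33.8935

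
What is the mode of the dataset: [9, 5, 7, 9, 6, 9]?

9

Step 1: Count the frequency of each value:
  5: appears 1 time(s)
  6: appears 1 time(s)
  7: appears 1 time(s)
  9: appears 3 time(s)
Step 2: The value 9 appears most frequently (3 times).
Step 3: Mode = 9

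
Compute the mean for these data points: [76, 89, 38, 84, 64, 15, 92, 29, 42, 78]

60.7

Step 1: Sum all values: 76 + 89 + 38 + 84 + 64 + 15 + 92 + 29 + 42 + 78 = 607
Step 2: Count the number of values: n = 10
Step 3: Mean = sum / n = 607 / 10 = 60.7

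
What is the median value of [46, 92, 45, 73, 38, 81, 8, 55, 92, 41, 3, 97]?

50.5

Step 1: Sort the data in ascending order: [3, 8, 38, 41, 45, 46, 55, 73, 81, 92, 92, 97]
Step 2: The number of values is n = 12.
Step 3: Since n is even, the median is the average of positions 6 and 7:
  Median = (46 + 55) / 2 = 50.5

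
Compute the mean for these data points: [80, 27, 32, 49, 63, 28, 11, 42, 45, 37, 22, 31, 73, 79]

44.2143

Step 1: Sum all values: 80 + 27 + 32 + 49 + 63 + 28 + 11 + 42 + 45 + 37 + 22 + 31 + 73 + 79 = 619
Step 2: Count the number of values: n = 14
Step 3: Mean = sum / n = 619 / 14 = 44.2143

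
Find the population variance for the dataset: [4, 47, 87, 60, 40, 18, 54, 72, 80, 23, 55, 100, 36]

732

Step 1: Compute the mean: (4 + 47 + 87 + 60 + 40 + 18 + 54 + 72 + 80 + 23 + 55 + 100 + 36) / 13 = 52
Step 2: Compute squared deviations from the mean:
  (4 - 52)^2 = 2304
  (47 - 52)^2 = 25
  (87 - 52)^2 = 1225
  (60 - 52)^2 = 64
  (40 - 52)^2 = 144
  (18 - 52)^2 = 1156
  (54 - 52)^2 = 4
  (72 - 52)^2 = 400
  (80 - 52)^2 = 784
  (23 - 52)^2 = 841
  (55 - 52)^2 = 9
  (100 - 52)^2 = 2304
  (36 - 52)^2 = 256
Step 3: Sum of squared deviations = 9516
Step 4: Population variance = 9516 / 13 = 732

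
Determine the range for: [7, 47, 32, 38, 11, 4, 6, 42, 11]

43

Step 1: Identify the maximum value: max = 47
Step 2: Identify the minimum value: min = 4
Step 3: Range = max - min = 47 - 4 = 43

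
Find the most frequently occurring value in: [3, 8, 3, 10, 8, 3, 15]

3

Step 1: Count the frequency of each value:
  3: appears 3 time(s)
  8: appears 2 time(s)
  10: appears 1 time(s)
  15: appears 1 time(s)
Step 2: The value 3 appears most frequently (3 times).
Step 3: Mode = 3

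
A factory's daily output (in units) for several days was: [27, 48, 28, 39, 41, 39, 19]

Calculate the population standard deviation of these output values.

9.2868

Step 1: Compute the mean: 34.4286
Step 2: Sum of squared deviations from the mean: 603.7143
Step 3: Population variance = 603.7143 / 7 = 86.2449
Step 4: Standard deviation = sqrt(86.2449) = 9.2868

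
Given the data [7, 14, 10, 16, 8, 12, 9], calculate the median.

10

Step 1: Sort the data in ascending order: [7, 8, 9, 10, 12, 14, 16]
Step 2: The number of values is n = 7.
Step 3: Since n is odd, the median is the middle value at position 4: 10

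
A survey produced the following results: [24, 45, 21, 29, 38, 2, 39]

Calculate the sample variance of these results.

208.5714

Step 1: Compute the mean: (24 + 45 + 21 + 29 + 38 + 2 + 39) / 7 = 28.2857
Step 2: Compute squared deviations from the mean:
  (24 - 28.2857)^2 = 18.3673
  (45 - 28.2857)^2 = 279.3673
  (21 - 28.2857)^2 = 53.0816
  (29 - 28.2857)^2 = 0.5102
  (38 - 28.2857)^2 = 94.3673
  (2 - 28.2857)^2 = 690.9388
  (39 - 28.2857)^2 = 114.7959
Step 3: Sum of squared deviations = 1251.4286
Step 4: Sample variance = 1251.4286 / 6 = 208.5714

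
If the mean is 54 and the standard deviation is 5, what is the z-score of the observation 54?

0

Step 1: Recall the z-score formula: z = (x - mu) / sigma
Step 2: Substitute values: z = (54 - 54) / 5
Step 3: z = 0 / 5 = 0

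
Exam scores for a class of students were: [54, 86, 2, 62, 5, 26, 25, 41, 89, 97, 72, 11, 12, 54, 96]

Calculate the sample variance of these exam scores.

1168.3143

Step 1: Compute the mean: (54 + 86 + 2 + 62 + 5 + 26 + 25 + 41 + 89 + 97 + 72 + 11 + 12 + 54 + 96) / 15 = 48.8
Step 2: Compute squared deviations from the mean:
  (54 - 48.8)^2 = 27.04
  (86 - 48.8)^2 = 1383.84
  (2 - 48.8)^2 = 2190.24
  (62 - 48.8)^2 = 174.24
  (5 - 48.8)^2 = 1918.44
  (26 - 48.8)^2 = 519.84
  (25 - 48.8)^2 = 566.44
  (41 - 48.8)^2 = 60.84
  (89 - 48.8)^2 = 1616.04
  (97 - 48.8)^2 = 2323.24
  (72 - 48.8)^2 = 538.24
  (11 - 48.8)^2 = 1428.84
  (12 - 48.8)^2 = 1354.24
  (54 - 48.8)^2 = 27.04
  (96 - 48.8)^2 = 2227.84
Step 3: Sum of squared deviations = 16356.4
Step 4: Sample variance = 16356.4 / 14 = 1168.3143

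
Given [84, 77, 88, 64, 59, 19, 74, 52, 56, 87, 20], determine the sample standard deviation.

24.3221

Step 1: Compute the mean: 61.8182
Step 2: Sum of squared deviations from the mean: 5915.6364
Step 3: Sample variance = 5915.6364 / 10 = 591.5636
Step 4: Standard deviation = sqrt(591.5636) = 24.3221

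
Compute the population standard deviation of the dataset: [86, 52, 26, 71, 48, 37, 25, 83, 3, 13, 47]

26.0673

Step 1: Compute the mean: 44.6364
Step 2: Sum of squared deviations from the mean: 7474.5455
Step 3: Population variance = 7474.5455 / 11 = 679.5041
Step 4: Standard deviation = sqrt(679.5041) = 26.0673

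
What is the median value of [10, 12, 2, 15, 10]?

10

Step 1: Sort the data in ascending order: [2, 10, 10, 12, 15]
Step 2: The number of values is n = 5.
Step 3: Since n is odd, the median is the middle value at position 3: 10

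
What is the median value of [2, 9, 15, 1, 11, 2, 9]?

9

Step 1: Sort the data in ascending order: [1, 2, 2, 9, 9, 11, 15]
Step 2: The number of values is n = 7.
Step 3: Since n is odd, the median is the middle value at position 4: 9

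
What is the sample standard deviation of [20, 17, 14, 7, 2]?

7.3824

Step 1: Compute the mean: 12
Step 2: Sum of squared deviations from the mean: 218
Step 3: Sample variance = 218 / 4 = 54.5
Step 4: Standard deviation = sqrt(54.5) = 7.3824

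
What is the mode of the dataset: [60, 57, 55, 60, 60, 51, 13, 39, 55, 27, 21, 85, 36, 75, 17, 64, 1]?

60

Step 1: Count the frequency of each value:
  1: appears 1 time(s)
  13: appears 1 time(s)
  17: appears 1 time(s)
  21: appears 1 time(s)
  27: appears 1 time(s)
  36: appears 1 time(s)
  39: appears 1 time(s)
  51: appears 1 time(s)
  55: appears 2 time(s)
  57: appears 1 time(s)
  60: appears 3 time(s)
  64: appears 1 time(s)
  75: appears 1 time(s)
  85: appears 1 time(s)
Step 2: The value 60 appears most frequently (3 times).
Step 3: Mode = 60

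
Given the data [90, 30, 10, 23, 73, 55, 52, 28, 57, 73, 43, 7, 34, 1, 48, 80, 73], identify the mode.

73

Step 1: Count the frequency of each value:
  1: appears 1 time(s)
  7: appears 1 time(s)
  10: appears 1 time(s)
  23: appears 1 time(s)
  28: appears 1 time(s)
  30: appears 1 time(s)
  34: appears 1 time(s)
  43: appears 1 time(s)
  48: appears 1 time(s)
  52: appears 1 time(s)
  55: appears 1 time(s)
  57: appears 1 time(s)
  73: appears 3 time(s)
  80: appears 1 time(s)
  90: appears 1 time(s)
Step 2: The value 73 appears most frequently (3 times).
Step 3: Mode = 73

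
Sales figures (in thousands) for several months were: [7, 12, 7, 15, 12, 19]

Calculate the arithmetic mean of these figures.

12

Step 1: Sum all values: 7 + 12 + 7 + 15 + 12 + 19 = 72
Step 2: Count the number of values: n = 6
Step 3: Mean = sum / n = 72 / 6 = 12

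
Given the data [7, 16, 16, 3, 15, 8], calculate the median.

11.5

Step 1: Sort the data in ascending order: [3, 7, 8, 15, 16, 16]
Step 2: The number of values is n = 6.
Step 3: Since n is even, the median is the average of positions 3 and 4:
  Median = (8 + 15) / 2 = 11.5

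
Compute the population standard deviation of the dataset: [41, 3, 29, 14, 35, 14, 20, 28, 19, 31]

10.8554

Step 1: Compute the mean: 23.4
Step 2: Sum of squared deviations from the mean: 1178.4
Step 3: Population variance = 1178.4 / 10 = 117.84
Step 4: Standard deviation = sqrt(117.84) = 10.8554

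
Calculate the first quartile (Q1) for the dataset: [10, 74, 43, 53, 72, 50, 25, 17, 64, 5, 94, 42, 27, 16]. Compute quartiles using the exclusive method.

16.75

Step 1: Sort the data: [5, 10, 16, 17, 25, 27, 42, 43, 50, 53, 64, 72, 74, 94]
Step 2: n = 14
Step 3: Using the exclusive quartile method:
  Q1 = 16.75
  Q2 (median) = 42.5
  Q3 = 66
  IQR = Q3 - Q1 = 66 - 16.75 = 49.25
Step 4: Q1 = 16.75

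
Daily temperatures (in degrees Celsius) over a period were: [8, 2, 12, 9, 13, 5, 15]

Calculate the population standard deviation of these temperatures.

4.257

Step 1: Compute the mean: 9.1429
Step 2: Sum of squared deviations from the mean: 126.8571
Step 3: Population variance = 126.8571 / 7 = 18.1224
Step 4: Standard deviation = sqrt(18.1224) = 4.257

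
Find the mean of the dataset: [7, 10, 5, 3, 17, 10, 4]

8

Step 1: Sum all values: 7 + 10 + 5 + 3 + 17 + 10 + 4 = 56
Step 2: Count the number of values: n = 7
Step 3: Mean = sum / n = 56 / 7 = 8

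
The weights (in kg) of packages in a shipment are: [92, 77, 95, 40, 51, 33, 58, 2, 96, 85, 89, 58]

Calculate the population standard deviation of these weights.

28.3147

Step 1: Compute the mean: 64.6667
Step 2: Sum of squared deviations from the mean: 9620.6667
Step 3: Population variance = 9620.6667 / 12 = 801.7222
Step 4: Standard deviation = sqrt(801.7222) = 28.3147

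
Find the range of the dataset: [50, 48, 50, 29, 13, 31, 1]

49

Step 1: Identify the maximum value: max = 50
Step 2: Identify the minimum value: min = 1
Step 3: Range = max - min = 50 - 1 = 49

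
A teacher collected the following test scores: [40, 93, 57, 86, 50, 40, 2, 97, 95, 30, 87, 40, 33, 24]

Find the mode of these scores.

40

Step 1: Count the frequency of each value:
  2: appears 1 time(s)
  24: appears 1 time(s)
  30: appears 1 time(s)
  33: appears 1 time(s)
  40: appears 3 time(s)
  50: appears 1 time(s)
  57: appears 1 time(s)
  86: appears 1 time(s)
  87: appears 1 time(s)
  93: appears 1 time(s)
  95: appears 1 time(s)
  97: appears 1 time(s)
Step 2: The value 40 appears most frequently (3 times).
Step 3: Mode = 40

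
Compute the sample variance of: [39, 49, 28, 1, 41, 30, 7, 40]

290.5536

Step 1: Compute the mean: (39 + 49 + 28 + 1 + 41 + 30 + 7 + 40) / 8 = 29.375
Step 2: Compute squared deviations from the mean:
  (39 - 29.375)^2 = 92.6406
  (49 - 29.375)^2 = 385.1406
  (28 - 29.375)^2 = 1.8906
  (1 - 29.375)^2 = 805.1406
  (41 - 29.375)^2 = 135.1406
  (30 - 29.375)^2 = 0.3906
  (7 - 29.375)^2 = 500.6406
  (40 - 29.375)^2 = 112.8906
Step 3: Sum of squared deviations = 2033.875
Step 4: Sample variance = 2033.875 / 7 = 290.5536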